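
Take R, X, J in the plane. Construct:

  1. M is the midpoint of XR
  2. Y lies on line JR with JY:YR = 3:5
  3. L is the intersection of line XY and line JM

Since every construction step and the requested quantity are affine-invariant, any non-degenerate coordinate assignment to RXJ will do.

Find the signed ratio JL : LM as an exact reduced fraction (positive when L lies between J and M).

Assign R = (0, 0), X = (1, 0), J = (0, 1) — the answer is frame-independent, so this choice is without loss of generality.
1. M is the midpoint of XR ⇒ M = (1/2, 0)
2. Y lies on line JR with JY:YR = 3:5 ⇒ Y = (0, 5/8)
3. L is the intersection of line XY and line JM ⇒ L = (3/11, 5/11)
L = J + t·(M−J) with t = 6/11, so JL:LM = t:(1−t) = 6/11:5/11

JL:LM = 6/5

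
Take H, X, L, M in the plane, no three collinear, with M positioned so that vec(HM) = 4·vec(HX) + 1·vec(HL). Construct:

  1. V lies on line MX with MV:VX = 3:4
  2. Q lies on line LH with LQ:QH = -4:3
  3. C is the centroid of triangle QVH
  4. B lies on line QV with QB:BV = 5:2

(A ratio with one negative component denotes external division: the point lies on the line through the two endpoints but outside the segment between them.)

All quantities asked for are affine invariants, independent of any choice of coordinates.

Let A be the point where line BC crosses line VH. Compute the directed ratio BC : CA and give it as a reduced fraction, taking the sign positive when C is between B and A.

Work in coordinates with H = (0, 0), X = (1, 0), L = (0, 1), M = (4, 1).
1. V lies on line MX with MV:VX = 3:4 ⇒ V = (19/7, 4/7)
2. Q lies on line LH with LQ:QH = -4:3 ⇒ Q = (0, -3)
3. C is the centroid of triangle QVH ⇒ C = (19/21, -17/21)
4. B lies on line QV with QB:BV = 5:2 ⇒ B = (95/49, -22/49)
line BC meets VH at A = (57/7, 12/7)
C = B + t·(A−B) with t = -1/6, so BC:CA = -1/6:7/6

BC:CA = -1/7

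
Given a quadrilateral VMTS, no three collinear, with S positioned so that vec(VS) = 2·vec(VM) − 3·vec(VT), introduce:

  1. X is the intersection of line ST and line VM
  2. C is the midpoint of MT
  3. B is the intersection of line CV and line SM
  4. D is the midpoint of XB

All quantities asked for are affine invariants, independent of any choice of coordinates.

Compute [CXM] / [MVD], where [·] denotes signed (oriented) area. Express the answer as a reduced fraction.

Set V = (0, 0), M = (1, 0), T = (0, 1), S = (2, -3); any affine frame gives the same invariant.
1. X is the intersection of line ST and line VM ⇒ X = (1/2, 0)
2. C is the midpoint of MT ⇒ C = (1/2, 1/2)
3. B is the intersection of line CV and line SM ⇒ B = (3/4, 3/4)
4. D is the midpoint of XB ⇒ D = (5/8, 3/8)
2·[CXM] = 1/4, 2·[MVD] = -3/8
[CXM]:[MVD] = 1/4:-3/8 = -2/3

[CXM]:[MVD] = -2/3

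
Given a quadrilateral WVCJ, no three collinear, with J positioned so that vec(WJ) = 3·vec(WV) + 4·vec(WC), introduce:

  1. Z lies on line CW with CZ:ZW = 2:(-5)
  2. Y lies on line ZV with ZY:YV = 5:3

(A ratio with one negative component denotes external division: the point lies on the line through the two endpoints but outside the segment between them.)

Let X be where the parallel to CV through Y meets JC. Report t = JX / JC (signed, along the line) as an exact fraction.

Assign W = (0, 0), V = (1, 0), C = (0, 1), J = (3, 4) — the answer is frame-independent, so this choice is without loss of generality.
1. Z lies on line CW with CZ:ZW = 2:(-5) ⇒ Z = (0, 5/3)
2. Y lies on line ZV with ZY:YV = 5:3 ⇒ Y = (5/8, 5/8)
through Y parallel to CV: direction (1, -1); meets JC at X = (1/8, 9/8)
X = J + t·(C−J) with t = 23/24

t = 23/24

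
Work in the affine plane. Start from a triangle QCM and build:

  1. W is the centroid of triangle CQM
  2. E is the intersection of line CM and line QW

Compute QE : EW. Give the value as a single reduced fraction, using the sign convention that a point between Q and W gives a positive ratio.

Work in coordinates with Q = (0, 0), C = (1, 0), M = (0, 1).
1. W is the centroid of triangle CQM ⇒ W = (1/3, 1/3)
2. E is the intersection of line CM and line QW ⇒ E = (1/2, 1/2)
E = Q + t·(W−Q) with t = 3/2, so QE:EW = t:(1−t) = 3/2:-1/2

QE:EW = -3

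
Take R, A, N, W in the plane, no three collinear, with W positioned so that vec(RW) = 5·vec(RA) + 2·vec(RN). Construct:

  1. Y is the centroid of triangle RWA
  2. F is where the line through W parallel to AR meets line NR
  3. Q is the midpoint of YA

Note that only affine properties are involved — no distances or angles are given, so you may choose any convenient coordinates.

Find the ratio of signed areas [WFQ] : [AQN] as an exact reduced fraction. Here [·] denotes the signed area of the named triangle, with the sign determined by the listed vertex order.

[WFQ]:[AQN] = 10

Work in coordinates with R = (0, 0), A = (1, 0), N = (0, 1), W = (5, 2).
1. Y is the centroid of triangle RWA ⇒ Y = (2, 2/3)
2. F is where the line through W parallel to AR meets line NR ⇒ F = (0, 2)
3. Q is the midpoint of YA ⇒ Q = (3/2, 1/3)
2·[WFQ] = 25/3, 2·[AQN] = 5/6
[WFQ]:[AQN] = 25/3:5/6 = 10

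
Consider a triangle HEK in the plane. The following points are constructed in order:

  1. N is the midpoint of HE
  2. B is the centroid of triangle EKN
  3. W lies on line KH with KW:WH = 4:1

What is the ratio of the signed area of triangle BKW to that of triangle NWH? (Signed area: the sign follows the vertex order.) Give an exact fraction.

[BKW]:[NWH] = 4

Assign H = (0, 0), E = (1, 0), K = (0, 1) — the answer is frame-independent, so this choice is without loss of generality.
1. N is the midpoint of HE ⇒ N = (1/2, 0)
2. B is the centroid of triangle EKN ⇒ B = (1/2, 1/3)
3. W lies on line KH with KW:WH = 4:1 ⇒ W = (0, 1/5)
2·[BKW] = 2/5, 2·[NWH] = 1/10
[BKW]:[NWH] = 2/5:1/10 = 4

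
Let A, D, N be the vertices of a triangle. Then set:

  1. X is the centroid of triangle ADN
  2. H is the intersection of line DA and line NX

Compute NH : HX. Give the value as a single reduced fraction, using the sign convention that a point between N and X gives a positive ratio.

Choose coordinates A = (0, 0), D = (1, 0), N = (0, 1).
1. X is the centroid of triangle ADN ⇒ X = (1/3, 1/3)
2. H is the intersection of line DA and line NX ⇒ H = (1/2, 0)
H = N + t·(X−N) with t = 3/2, so NH:HX = t:(1−t) = 3/2:-1/2

NH:HX = -3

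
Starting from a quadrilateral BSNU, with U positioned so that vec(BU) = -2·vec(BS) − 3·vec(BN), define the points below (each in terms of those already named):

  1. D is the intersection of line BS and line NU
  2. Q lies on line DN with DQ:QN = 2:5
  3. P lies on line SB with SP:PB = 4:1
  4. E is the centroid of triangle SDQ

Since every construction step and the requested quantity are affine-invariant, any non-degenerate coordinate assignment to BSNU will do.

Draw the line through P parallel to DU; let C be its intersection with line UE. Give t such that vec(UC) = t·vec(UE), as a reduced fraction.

t = 7/5

Set B = (0, 0), S = (1, 0), N = (0, 1), U = (-2, -3); any affine frame gives the same invariant.
1. D is the intersection of line BS and line NU ⇒ D = (-1/2, 0)
2. Q lies on line DN with DQ:QN = 2:5 ⇒ Q = (-5/14, 2/7)
3. P lies on line SB with SP:PB = 4:1 ⇒ P = (1/5, 0)
4. E is the centroid of triangle SDQ ⇒ E = (1/21, 2/21)
through P parallel to DU: direction (-3/2, -3); meets UE at C = (13/15, 4/3)
C = U + t·(E−U) with t = 7/5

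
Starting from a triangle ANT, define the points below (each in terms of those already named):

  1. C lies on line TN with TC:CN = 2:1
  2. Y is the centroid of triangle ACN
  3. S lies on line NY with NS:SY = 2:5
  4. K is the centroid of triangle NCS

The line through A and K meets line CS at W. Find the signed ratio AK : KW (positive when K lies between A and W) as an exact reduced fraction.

AK:KW = -53/2

Choose coordinates A = (0, 0), N = (1, 0), T = (0, 1).
1. C lies on line TN with TC:CN = 2:1 ⇒ C = (2/3, 1/3)
2. Y is the centroid of triangle ACN ⇒ Y = (5/9, 1/9)
3. S lies on line NY with NS:SY = 2:5 ⇒ S = (55/63, 2/63)
4. K is the centroid of triangle NCS ⇒ K = (160/189, 23/189)
line AK meets CS at W = (2720/3339, 391/3339)
K = A + t·(W−A) with t = 53/51, so AK:KW = 53/51:-2/51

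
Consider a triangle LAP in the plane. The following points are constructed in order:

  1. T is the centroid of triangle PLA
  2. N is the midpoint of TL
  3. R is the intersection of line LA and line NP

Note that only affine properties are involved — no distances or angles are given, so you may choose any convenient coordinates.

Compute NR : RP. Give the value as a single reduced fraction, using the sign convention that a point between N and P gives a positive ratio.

NR:RP = -1/6

Choose coordinates L = (0, 0), A = (1, 0), P = (0, 1).
1. T is the centroid of triangle PLA ⇒ T = (1/3, 1/3)
2. N is the midpoint of TL ⇒ N = (1/6, 1/6)
3. R is the intersection of line LA and line NP ⇒ R = (1/5, 0)
R = N + t·(P−N) with t = -1/5, so NR:RP = t:(1−t) = -1/5:6/5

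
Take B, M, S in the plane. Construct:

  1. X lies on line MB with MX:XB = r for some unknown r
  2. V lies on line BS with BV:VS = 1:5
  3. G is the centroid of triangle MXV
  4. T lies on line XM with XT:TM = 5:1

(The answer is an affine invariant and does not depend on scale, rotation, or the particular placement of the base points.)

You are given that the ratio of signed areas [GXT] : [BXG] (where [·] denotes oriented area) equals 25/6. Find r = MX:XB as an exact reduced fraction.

r = 5

Assign B = (0, 0), M = (1, 0), S = (0, 1) — the answer is frame-independent, so this choice is without loss of generality.
1. With MX:XB = r, write λ = r/(r+1) so X = M + λ·(B−M); X is affine-linear in λ
2. V lies on line BS with BV:VS = 1:5 ⇒ V = (0, 1/6)
3. G is the centroid of triangle MXV ⇒ G is an affine combination of earlier points and hence also affine-linear in λ
4. T lies on line XM with XT:TM = 5:1 ⇒ T is an affine combination of earlier points and hence also affine-linear in λ
Every point depending on X is an affine combination of X and λ-independent points, so each such coordinate is linear in λ; the λ² term in each signed area is a multiple of (B−M)×(B−M) = 0, so 2·[GXT] and 2·[BXG] are each linear in λ. Evaluating at λ=0 and λ=1:
  2·[GXT] = 5/108·λ,   2·[BXG] = -1/18·λ + 1/18
So [GXT]:[BXG] = (5/108·λ) / (-1/18·λ + 1/18). Setting this equal to 25/6:
  5/108·λ = 25/6·(-1/18·λ + 1/18)  ⇒  λ = 5/6
Then r = λ/(1−λ) = (5/6)/(1/6) = 5. Check: with r = 5, X = (1/6, 0) and [GXT]:[BXG] = 25/6 as required.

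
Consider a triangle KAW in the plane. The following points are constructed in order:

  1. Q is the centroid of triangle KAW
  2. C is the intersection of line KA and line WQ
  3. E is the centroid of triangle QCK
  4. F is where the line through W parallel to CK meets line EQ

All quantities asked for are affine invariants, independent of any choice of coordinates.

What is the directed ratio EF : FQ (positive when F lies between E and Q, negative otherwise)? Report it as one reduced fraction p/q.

EF:FQ = -4/3

Work in coordinates with K = (0, 0), A = (1, 0), W = (0, 1).
1. Q is the centroid of triangle KAW ⇒ Q = (1/3, 1/3)
2. C is the intersection of line KA and line WQ ⇒ C = (1/2, 0)
3. E is the centroid of triangle QCK ⇒ E = (5/18, 1/9)
4. F is where the line through W parallel to CK meets line EQ ⇒ F = (1/2, 1)
F = E + t·(Q−E) with t = 4, so EF:FQ = t:(1−t) = 4:-3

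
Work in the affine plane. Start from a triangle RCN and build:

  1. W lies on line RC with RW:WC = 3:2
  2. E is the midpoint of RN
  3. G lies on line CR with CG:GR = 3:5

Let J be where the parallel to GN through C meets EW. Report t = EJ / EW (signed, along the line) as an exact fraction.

Choose coordinates R = (0, 0), C = (1, 0), N = (0, 1).
1. W lies on line RC with RW:WC = 3:2 ⇒ W = (3/5, 0)
2. E is the midpoint of RN ⇒ E = (0, 1/2)
3. G lies on line CR with CG:GR = 3:5 ⇒ G = (5/8, 0)
through C parallel to GN: direction (-5/8, 1); meets EW at J = (33/23, -16/23)
J = E + t·(W−E) with t = 55/23

t = 55/23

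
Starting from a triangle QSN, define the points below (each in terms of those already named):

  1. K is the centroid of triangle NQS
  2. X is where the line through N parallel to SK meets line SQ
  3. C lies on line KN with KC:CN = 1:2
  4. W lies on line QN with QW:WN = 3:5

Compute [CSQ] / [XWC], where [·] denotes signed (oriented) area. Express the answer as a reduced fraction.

Assign Q = (0, 0), S = (1, 0), N = (0, 1) — the answer is frame-independent, so this choice is without loss of generality.
1. K is the centroid of triangle NQS ⇒ K = (1/3, 1/3)
2. X is where the line through N parallel to SK meets line SQ ⇒ X = (2, 0)
3. C lies on line KN with KC:CN = 1:2 ⇒ C = (2/9, 5/9)
4. W lies on line QN with QW:WN = 3:5 ⇒ W = (0, 3/8)
2·[CSQ] = -5/9, 2·[XWC] = -4/9
[CSQ]:[XWC] = -5/9:-4/9 = 5/4

[CSQ]:[XWC] = 5/4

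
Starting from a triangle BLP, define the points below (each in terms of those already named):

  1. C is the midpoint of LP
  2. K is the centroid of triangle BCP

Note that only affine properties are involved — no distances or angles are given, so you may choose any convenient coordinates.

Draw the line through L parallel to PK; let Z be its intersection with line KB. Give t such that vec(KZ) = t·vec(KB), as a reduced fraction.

Assign B = (0, 0), L = (1, 0), P = (0, 1) — the answer is frame-independent, so this choice is without loss of generality.
1. C is the midpoint of LP ⇒ C = (1/2, 1/2)
2. K is the centroid of triangle BCP ⇒ K = (1/6, 1/2)
through L parallel to PK: direction (1/6, -1/2); meets KB at Z = (1/2, 3/2)
Z = K + t·(B−K) with t = -2

t = -2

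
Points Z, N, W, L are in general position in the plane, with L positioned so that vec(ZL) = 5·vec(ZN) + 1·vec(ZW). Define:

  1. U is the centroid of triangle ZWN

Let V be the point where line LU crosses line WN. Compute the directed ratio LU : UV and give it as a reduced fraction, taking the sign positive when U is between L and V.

Work in coordinates with Z = (0, 0), N = (1, 0), W = (0, 1), L = (5, 1).
1. U is the centroid of triangle ZWN ⇒ U = (1/3, 1/3)
line LU meets WN at V = (5/8, 3/8)
U = L + t·(V−L) with t = 16/15, so LU:UV = 16/15:-1/15

LU:UV = -16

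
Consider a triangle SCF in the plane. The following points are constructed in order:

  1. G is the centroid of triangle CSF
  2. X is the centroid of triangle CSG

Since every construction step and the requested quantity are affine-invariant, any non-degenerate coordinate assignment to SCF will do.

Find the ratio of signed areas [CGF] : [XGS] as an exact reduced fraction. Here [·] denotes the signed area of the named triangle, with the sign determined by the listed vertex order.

Work in coordinates with S = (0, 0), C = (1, 0), F = (0, 1).
1. G is the centroid of triangle CSF ⇒ G = (1/3, 1/3)
2. X is the centroid of triangle CSG ⇒ X = (4/9, 1/9)
2·[CGF] = -1/3, 2·[XGS] = 1/9
[CGF]:[XGS] = -1/3:1/9 = -3

[CGF]:[XGS] = -3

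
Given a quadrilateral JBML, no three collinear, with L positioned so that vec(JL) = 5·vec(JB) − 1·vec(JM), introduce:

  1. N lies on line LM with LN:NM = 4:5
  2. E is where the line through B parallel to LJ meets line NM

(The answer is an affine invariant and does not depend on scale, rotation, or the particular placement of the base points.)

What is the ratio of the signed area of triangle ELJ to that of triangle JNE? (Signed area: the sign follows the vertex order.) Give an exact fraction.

[ELJ]:[JNE] = 9/11

Set J = (0, 0), B = (1, 0), M = (0, 1), L = (5, -1); any affine frame gives the same invariant.
1. N lies on line LM with LN:NM = 4:5 ⇒ N = (25/9, -1/9)
2. E is where the line through B parallel to LJ meets line NM ⇒ E = (4, -3/5)
2·[ELJ] = -1, 2·[JNE] = -11/9
[ELJ]:[JNE] = -1:-11/9 = 9/11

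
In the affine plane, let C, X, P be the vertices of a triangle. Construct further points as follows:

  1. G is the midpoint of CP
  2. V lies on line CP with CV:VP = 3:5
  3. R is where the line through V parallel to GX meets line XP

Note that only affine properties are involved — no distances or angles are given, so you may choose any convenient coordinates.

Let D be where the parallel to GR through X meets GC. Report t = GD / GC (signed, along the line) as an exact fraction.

t = -1/5

Work in coordinates with C = (0, 0), X = (1, 0), P = (0, 1).
1. G is the midpoint of CP ⇒ G = (0, 1/2)
2. V lies on line CP with CV:VP = 3:5 ⇒ V = (0, 3/8)
3. R is where the line through V parallel to GX meets line XP ⇒ R = (5/4, -1/4)
through X parallel to GR: direction (5/4, -3/4); meets GC at D = (0, 3/5)
D = G + t·(C−G) with t = -1/5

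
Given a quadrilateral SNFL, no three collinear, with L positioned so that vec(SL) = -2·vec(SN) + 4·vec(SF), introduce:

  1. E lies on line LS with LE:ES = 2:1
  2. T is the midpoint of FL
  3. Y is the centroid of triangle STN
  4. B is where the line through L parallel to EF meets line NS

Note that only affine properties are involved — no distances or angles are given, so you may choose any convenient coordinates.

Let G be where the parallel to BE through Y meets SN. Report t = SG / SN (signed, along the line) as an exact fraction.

Work in coordinates with S = (0, 0), N = (1, 0), F = (0, 1), L = (-2, 4).
1. E lies on line LS with LE:ES = 2:1 ⇒ E = (-2/3, 4/3)
2. T is the midpoint of FL ⇒ T = (-1, 5/2)
3. Y is the centroid of triangle STN ⇒ Y = (0, 5/6)
4. B is where the line through L parallel to EF meets line NS ⇒ B = (6, 0)
through Y parallel to BE: direction (-20/3, 4/3); meets SN at G = (25/6, 0)
G = S + t·(N−S) with t = 25/6

t = 25/6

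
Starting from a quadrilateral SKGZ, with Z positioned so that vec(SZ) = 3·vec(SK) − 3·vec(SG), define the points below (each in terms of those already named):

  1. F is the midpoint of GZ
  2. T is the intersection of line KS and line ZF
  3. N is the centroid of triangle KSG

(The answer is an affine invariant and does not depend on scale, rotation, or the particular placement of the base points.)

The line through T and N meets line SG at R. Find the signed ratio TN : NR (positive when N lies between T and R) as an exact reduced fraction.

Assign S = (0, 0), K = (1, 0), G = (0, 1), Z = (3, -3) — the answer is frame-independent, so this choice is without loss of generality.
1. F is the midpoint of GZ ⇒ F = (3/2, -1)
2. T is the intersection of line KS and line ZF ⇒ T = (3/4, 0)
3. N is the centroid of triangle KSG ⇒ N = (1/3, 1/3)
line TN meets SG at R = (0, 3/5)
N = T + t·(R−T) with t = 5/9, so TN:NR = 5/9:4/9

TN:NR = 5/4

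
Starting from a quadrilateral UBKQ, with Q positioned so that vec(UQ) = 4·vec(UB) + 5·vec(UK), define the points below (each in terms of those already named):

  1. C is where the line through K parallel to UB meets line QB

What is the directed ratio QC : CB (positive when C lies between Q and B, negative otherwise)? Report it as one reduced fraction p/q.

QC:CB = 4

Assign U = (0, 0), B = (1, 0), K = (0, 1), Q = (4, 5) — the answer is frame-independent, so this choice is without loss of generality.
1. C is where the line through K parallel to UB meets line QB ⇒ C = (8/5, 1)
C = Q + t·(B−Q) with t = 4/5, so QC:CB = t:(1−t) = 4/5:1/5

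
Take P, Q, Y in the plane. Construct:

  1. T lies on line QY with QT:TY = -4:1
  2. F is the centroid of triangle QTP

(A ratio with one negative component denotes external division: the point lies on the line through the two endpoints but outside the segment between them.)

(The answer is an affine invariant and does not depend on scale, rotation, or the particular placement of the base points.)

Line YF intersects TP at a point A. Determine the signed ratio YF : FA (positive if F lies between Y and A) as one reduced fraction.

Set P = (0, 0), Q = (1, 0), Y = (0, 1); any affine frame gives the same invariant.
1. T lies on line QY with QT:TY = -4:1 ⇒ T = (-1/3, 4/3)
2. F is the centroid of triangle QTP ⇒ F = (2/9, 4/9)
line YF meets TP at A = (-2/3, 8/3)
F = Y + t·(A−Y) with t = -1/3, so YF:FA = -1/3:4/3

YF:FA = -1/4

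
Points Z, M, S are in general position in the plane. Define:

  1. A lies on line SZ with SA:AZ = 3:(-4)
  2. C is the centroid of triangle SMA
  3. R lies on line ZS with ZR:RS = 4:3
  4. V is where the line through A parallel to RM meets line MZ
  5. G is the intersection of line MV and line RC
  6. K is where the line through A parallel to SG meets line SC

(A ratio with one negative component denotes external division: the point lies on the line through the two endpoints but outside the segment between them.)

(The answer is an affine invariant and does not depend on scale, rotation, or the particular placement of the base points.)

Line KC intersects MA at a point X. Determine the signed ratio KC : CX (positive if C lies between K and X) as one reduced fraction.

Work in coordinates with Z = (0, 0), M = (1, 0), S = (0, 1).
1. A lies on line SZ with SA:AZ = 3:(-4) ⇒ A = (0, 4)
2. C is the centroid of triangle SMA ⇒ C = (1/3, 5/3)
3. R lies on line ZS with ZR:RS = 4:3 ⇒ R = (0, 4/7)
4. V is where the line through A parallel to RM meets line MZ ⇒ V = (7, 0)
5. G is the intersection of line MV and line RC ⇒ G = (-4/23, 0)
6. K is where the line through A parallel to SG meets line SC ⇒ K = (-4/5, -3/5)
line KC meets MA at X = (1/2, 2)
C = K + t·(X−K) with t = 34/39, so KC:CX = 34/39:5/39

KC:CX = 34/5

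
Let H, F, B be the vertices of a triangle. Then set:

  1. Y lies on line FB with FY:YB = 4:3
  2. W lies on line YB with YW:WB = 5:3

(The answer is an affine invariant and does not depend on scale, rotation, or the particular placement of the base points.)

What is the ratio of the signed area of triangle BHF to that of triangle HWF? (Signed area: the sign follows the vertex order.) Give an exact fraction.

[BHF]:[HWF] = -56/47

Choose coordinates H = (0, 0), F = (1, 0), B = (0, 1).
1. Y lies on line FB with FY:YB = 4:3 ⇒ Y = (3/7, 4/7)
2. W lies on line YB with YW:WB = 5:3 ⇒ W = (9/56, 47/56)
2·[BHF] = 1, 2·[HWF] = -47/56
[BHF]:[HWF] = 1:-47/56 = -56/47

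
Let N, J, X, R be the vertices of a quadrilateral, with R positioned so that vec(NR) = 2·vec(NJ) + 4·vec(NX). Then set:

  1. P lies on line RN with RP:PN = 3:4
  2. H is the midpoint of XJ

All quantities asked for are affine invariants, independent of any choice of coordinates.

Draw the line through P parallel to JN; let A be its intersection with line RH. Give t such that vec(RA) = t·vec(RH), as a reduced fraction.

t = 24/49

Work in coordinates with N = (0, 0), J = (1, 0), X = (0, 1), R = (2, 4).
1. P lies on line RN with RP:PN = 3:4 ⇒ P = (8/7, 16/7)
2. H is the midpoint of XJ ⇒ H = (1/2, 1/2)
through P parallel to JN: direction (-1, 0); meets RH at A = (62/49, 16/7)
A = R + t·(H−R) with t = 24/49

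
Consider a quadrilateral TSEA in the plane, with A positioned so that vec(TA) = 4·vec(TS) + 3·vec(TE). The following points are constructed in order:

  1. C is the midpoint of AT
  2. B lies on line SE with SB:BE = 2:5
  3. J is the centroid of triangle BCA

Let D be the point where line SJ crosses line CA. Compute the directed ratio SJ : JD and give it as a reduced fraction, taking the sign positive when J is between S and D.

SJ:JD = 8

Set T = (0, 0), S = (1, 0), E = (0, 1), A = (4, 3); any affine frame gives the same invariant.
1. C is the midpoint of AT ⇒ C = (2, 3/2)
2. B lies on line SE with SB:BE = 2:5 ⇒ B = (5/7, 2/7)
3. J is the centroid of triangle BCA ⇒ J = (47/21, 67/42)
line SJ meets CA at D = (67/28, 201/112)
J = S + t·(D−S) with t = 8/9, so SJ:JD = 8/9:1/9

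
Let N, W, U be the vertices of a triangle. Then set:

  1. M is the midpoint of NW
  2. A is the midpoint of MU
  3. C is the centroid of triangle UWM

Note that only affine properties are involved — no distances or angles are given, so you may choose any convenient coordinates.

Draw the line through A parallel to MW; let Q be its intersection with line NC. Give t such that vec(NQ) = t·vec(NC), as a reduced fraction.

Choose coordinates N = (0, 0), W = (1, 0), U = (0, 1).
1. M is the midpoint of NW ⇒ M = (1/2, 0)
2. A is the midpoint of MU ⇒ A = (1/4, 1/2)
3. C is the centroid of triangle UWM ⇒ C = (1/2, 1/3)
through A parallel to MW: direction (1/2, 0); meets NC at Q = (3/4, 1/2)
Q = N + t·(C−N) with t = 3/2

t = 3/2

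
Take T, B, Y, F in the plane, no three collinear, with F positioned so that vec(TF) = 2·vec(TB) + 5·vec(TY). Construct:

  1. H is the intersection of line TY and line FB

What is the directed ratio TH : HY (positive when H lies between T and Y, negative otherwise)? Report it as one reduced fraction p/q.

Set T = (0, 0), B = (1, 0), Y = (0, 1), F = (2, 5); any affine frame gives the same invariant.
1. H is the intersection of line TY and line FB ⇒ H = (0, -5)
H = T + t·(Y−T) with t = -5, so TH:HY = t:(1−t) = -5:6

TH:HY = -5/6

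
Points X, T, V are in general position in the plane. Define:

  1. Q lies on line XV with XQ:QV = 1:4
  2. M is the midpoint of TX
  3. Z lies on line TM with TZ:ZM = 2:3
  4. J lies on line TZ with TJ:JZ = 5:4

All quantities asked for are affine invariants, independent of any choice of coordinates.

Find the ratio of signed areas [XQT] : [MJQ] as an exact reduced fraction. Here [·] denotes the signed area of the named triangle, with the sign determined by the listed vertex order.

[XQT]:[MJQ] = -18/7

Set X = (0, 0), T = (1, 0), V = (0, 1); any affine frame gives the same invariant.
1. Q lies on line XV with XQ:QV = 1:4 ⇒ Q = (0, 1/5)
2. M is the midpoint of TX ⇒ M = (1/2, 0)
3. Z lies on line TM with TZ:ZM = 2:3 ⇒ Z = (4/5, 0)
4. J lies on line TZ with TJ:JZ = 5:4 ⇒ J = (8/9, 0)
2·[XQT] = -1/5, 2·[MJQ] = 7/90
[XQT]:[MJQ] = -1/5:7/90 = -18/7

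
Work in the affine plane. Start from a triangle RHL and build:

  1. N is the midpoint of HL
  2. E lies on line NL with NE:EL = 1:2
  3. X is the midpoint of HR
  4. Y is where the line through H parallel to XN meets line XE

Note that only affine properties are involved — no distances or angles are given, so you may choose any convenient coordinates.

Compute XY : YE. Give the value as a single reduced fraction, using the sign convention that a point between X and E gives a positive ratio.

XY:YE = -3/4

Work in coordinates with R = (0, 0), H = (1, 0), L = (0, 1).
1. N is the midpoint of HL ⇒ N = (1/2, 1/2)
2. E lies on line NL with NE:EL = 1:2 ⇒ E = (1/3, 2/3)
3. X is the midpoint of HR ⇒ X = (1/2, 0)
4. Y is where the line through H parallel to XN meets line XE ⇒ Y = (1, -2)
Y = X + t·(E−X) with t = -3, so XY:YE = t:(1−t) = -3:4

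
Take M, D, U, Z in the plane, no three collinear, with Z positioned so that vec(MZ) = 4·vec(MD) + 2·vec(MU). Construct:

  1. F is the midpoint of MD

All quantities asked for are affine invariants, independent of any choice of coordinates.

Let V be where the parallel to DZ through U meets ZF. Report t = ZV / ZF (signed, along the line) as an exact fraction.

Set M = (0, 0), D = (1, 0), U = (0, 1), Z = (4, 2); any affine frame gives the same invariant.
1. F is the midpoint of MD ⇒ F = (1/2, 0)
through U parallel to DZ: direction (3, 2); meets ZF at V = (-27/2, -8)
V = Z + t·(F−Z) with t = 5

t = 5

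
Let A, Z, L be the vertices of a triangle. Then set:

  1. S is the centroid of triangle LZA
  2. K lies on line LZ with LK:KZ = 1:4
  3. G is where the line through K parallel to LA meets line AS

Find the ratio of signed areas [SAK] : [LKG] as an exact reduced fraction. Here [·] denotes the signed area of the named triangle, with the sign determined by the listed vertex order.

Work in coordinates with A = (0, 0), Z = (1, 0), L = (0, 1).
1. S is the centroid of triangle LZA ⇒ S = (1/3, 1/3)
2. K lies on line LZ with LK:KZ = 1:4 ⇒ K = (1/5, 4/5)
3. G is where the line through K parallel to LA meets line AS ⇒ G = (1/5, 1/5)
2·[SAK] = -1/5, 2·[LKG] = -3/25
[SAK]:[LKG] = -1/5:-3/25 = 5/3

[SAK]:[LKG] = 5/3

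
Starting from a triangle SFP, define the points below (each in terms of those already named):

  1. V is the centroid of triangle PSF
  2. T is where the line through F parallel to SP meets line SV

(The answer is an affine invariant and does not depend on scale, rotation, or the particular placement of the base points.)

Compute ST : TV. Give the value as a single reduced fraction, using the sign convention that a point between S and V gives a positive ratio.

Assign S = (0, 0), F = (1, 0), P = (0, 1) — the answer is frame-independent, so this choice is without loss of generality.
1. V is the centroid of triangle PSF ⇒ V = (1/3, 1/3)
2. T is where the line through F parallel to SP meets line SV ⇒ T = (1, 1)
T = S + t·(V−S) with t = 3, so ST:TV = t:(1−t) = 3:-2

ST:TV = -3/2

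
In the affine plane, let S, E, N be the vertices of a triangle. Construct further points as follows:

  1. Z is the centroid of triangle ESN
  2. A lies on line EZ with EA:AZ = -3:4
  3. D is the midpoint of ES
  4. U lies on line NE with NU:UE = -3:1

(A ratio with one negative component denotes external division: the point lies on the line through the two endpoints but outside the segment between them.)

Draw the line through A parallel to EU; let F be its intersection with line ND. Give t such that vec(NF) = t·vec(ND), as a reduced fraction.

t = -2

Work in coordinates with S = (0, 0), E = (1, 0), N = (0, 1).
1. Z is the centroid of triangle ESN ⇒ Z = (1/3, 1/3)
2. A lies on line EZ with EA:AZ = -3:4 ⇒ A = (3, -1)
3. D is the midpoint of ES ⇒ D = (1/2, 0)
4. U lies on line NE with NU:UE = -3:1 ⇒ U = (3/2, -1/2)
through A parallel to EU: direction (1/2, -1/2); meets ND at F = (-1, 3)
F = N + t·(D−N) with t = -2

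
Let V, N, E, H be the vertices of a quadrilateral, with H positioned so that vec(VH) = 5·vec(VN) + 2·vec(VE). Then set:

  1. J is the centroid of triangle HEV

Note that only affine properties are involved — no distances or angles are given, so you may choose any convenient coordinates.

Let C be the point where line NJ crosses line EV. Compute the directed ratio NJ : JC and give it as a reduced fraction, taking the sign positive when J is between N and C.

Choose coordinates V = (0, 0), N = (1, 0), E = (0, 1), H = (5, 2).
1. J is the centroid of triangle HEV ⇒ J = (5/3, 1)
line NJ meets EV at C = (0, -3/2)
J = N + t·(C−N) with t = -2/3, so NJ:JC = -2/3:5/3

NJ:JC = -2/5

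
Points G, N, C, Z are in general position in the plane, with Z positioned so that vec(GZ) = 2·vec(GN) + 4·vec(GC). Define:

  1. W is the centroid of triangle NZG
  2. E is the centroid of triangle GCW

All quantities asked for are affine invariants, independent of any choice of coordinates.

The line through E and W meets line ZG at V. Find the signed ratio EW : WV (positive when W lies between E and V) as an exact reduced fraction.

Assign G = (0, 0), N = (1, 0), C = (0, 1), Z = (2, 4) — the answer is frame-independent, so this choice is without loss of generality.
1. W is the centroid of triangle NZG ⇒ W = (1, 4/3)
2. E is the centroid of triangle GCW ⇒ E = (1/3, 7/9)
line EW meets ZG at V = (3/7, 6/7)
W = E + t·(V−E) with t = 7, so EW:WV = 7:-6

EW:WV = -7/6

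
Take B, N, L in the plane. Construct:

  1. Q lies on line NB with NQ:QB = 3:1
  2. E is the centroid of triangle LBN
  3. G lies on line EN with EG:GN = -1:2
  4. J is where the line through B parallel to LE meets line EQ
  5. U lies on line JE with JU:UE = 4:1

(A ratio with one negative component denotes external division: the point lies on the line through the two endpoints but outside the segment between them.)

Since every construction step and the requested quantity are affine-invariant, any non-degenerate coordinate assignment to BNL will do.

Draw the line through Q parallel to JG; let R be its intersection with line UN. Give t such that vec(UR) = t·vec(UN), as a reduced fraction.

Choose coordinates B = (0, 0), N = (1, 0), L = (0, 1).
1. Q lies on line NB with NQ:QB = 3:1 ⇒ Q = (1/4, 0)
2. E is the centroid of triangle LBN ⇒ E = (1/3, 1/3)
3. G lies on line EN with EG:GN = -1:2 ⇒ G = (-1/3, 2/3)
4. J is where the line through B parallel to LE meets line EQ ⇒ J = (1/6, -1/3)
5. U lies on line JE with JU:UE = 4:1 ⇒ U = (3/10, 1/5)
through Q parallel to JG: direction (-1/2, 1); meets UN at R = (1/8, 1/4)
R = U + t·(N−U) with t = -1/4

t = -1/4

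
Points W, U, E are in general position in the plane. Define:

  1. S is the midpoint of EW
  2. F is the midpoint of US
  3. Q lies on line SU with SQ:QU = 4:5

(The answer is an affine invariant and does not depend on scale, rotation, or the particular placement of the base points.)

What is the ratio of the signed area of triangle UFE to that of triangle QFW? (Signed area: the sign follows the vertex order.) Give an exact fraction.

Set W = (0, 0), U = (1, 0), E = (0, 1); any affine frame gives the same invariant.
1. S is the midpoint of EW ⇒ S = (0, 1/2)
2. F is the midpoint of US ⇒ F = (1/2, 1/4)
3. Q lies on line SU with SQ:QU = 4:5 ⇒ Q = (4/9, 5/18)
2·[UFE] = -1/4, 2·[QFW] = -1/36
[UFE]:[QFW] = -1/4:-1/36 = 9

[UFE]:[QFW] = 9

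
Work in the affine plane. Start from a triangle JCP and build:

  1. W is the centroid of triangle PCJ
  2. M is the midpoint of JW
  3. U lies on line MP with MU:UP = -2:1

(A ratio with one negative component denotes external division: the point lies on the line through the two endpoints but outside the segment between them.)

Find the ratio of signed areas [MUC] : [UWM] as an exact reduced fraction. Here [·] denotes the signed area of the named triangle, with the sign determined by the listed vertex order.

[MUC]:[UWM] = 4

Choose coordinates J = (0, 0), C = (1, 0), P = (0, 1).
1. W is the centroid of triangle PCJ ⇒ W = (1/3, 1/3)
2. M is the midpoint of JW ⇒ M = (1/6, 1/6)
3. U lies on line MP with MU:UP = -2:1 ⇒ U = (-1/6, 11/6)
2·[MUC] = -4/3, 2·[UWM] = -1/3
[MUC]:[UWM] = -4/3:-1/3 = 4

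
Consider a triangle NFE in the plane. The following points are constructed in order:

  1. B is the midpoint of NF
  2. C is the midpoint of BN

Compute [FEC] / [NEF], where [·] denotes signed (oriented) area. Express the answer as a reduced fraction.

[FEC]:[NEF] = -3/4

Choose coordinates N = (0, 0), F = (1, 0), E = (0, 1).
1. B is the midpoint of NF ⇒ B = (1/2, 0)
2. C is the midpoint of BN ⇒ C = (1/4, 0)
2·[FEC] = 3/4, 2·[NEF] = -1
[FEC]:[NEF] = 3/4:-1 = -3/4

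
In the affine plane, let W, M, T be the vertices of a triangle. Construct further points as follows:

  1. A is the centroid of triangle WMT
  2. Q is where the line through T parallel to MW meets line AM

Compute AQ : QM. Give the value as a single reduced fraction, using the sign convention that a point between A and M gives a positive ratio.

Set W = (0, 0), M = (1, 0), T = (0, 1); any affine frame gives the same invariant.
1. A is the centroid of triangle WMT ⇒ A = (1/3, 1/3)
2. Q is where the line through T parallel to MW meets line AM ⇒ Q = (-1, 1)
Q = A + t·(M−A) with t = -2, so AQ:QM = t:(1−t) = -2:3

AQ:QM = -2/3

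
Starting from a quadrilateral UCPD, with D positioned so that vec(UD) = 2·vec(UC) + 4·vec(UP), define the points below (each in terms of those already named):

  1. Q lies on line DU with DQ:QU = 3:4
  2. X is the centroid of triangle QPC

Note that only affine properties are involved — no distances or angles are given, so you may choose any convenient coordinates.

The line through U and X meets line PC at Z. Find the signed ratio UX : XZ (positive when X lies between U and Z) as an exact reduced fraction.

UX:XZ = -38/17

Work in coordinates with U = (0, 0), C = (1, 0), P = (0, 1), D = (2, 4).
1. Q lies on line DU with DQ:QU = 3:4 ⇒ Q = (8/7, 16/7)
2. X is the centroid of triangle QPC ⇒ X = (5/7, 23/21)
line UX meets PC at Z = (15/38, 23/38)
X = U + t·(Z−U) with t = 38/21, so UX:XZ = 38/21:-17/21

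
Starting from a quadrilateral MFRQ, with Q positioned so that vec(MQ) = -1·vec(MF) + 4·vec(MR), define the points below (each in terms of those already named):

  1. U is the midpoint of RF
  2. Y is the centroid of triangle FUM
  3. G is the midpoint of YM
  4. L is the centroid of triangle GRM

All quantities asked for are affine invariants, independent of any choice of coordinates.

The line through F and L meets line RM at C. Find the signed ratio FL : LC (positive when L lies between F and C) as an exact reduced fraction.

FL:LC = 11

Assign M = (0, 0), F = (1, 0), R = (0, 1), Q = (-1, 4) — the answer is frame-independent, so this choice is without loss of generality.
1. U is the midpoint of RF ⇒ U = (1/2, 1/2)
2. Y is the centroid of triangle FUM ⇒ Y = (1/2, 1/6)
3. G is the midpoint of YM ⇒ G = (1/4, 1/12)
4. L is the centroid of triangle GRM ⇒ L = (1/12, 13/36)
line FL meets RM at C = (0, 13/33)
L = F + t·(C−F) with t = 11/12, so FL:LC = 11/12:1/12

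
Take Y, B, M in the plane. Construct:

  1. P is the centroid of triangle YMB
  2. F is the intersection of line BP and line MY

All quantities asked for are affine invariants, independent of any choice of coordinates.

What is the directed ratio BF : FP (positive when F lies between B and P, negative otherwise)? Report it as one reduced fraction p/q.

Choose coordinates Y = (0, 0), B = (1, 0), M = (0, 1).
1. P is the centroid of triangle YMB ⇒ P = (1/3, 1/3)
2. F is the intersection of line BP and line MY ⇒ F = (0, 1/2)
F = B + t·(P−B) with t = 3/2, so BF:FP = t:(1−t) = 3/2:-1/2

BF:FP = -3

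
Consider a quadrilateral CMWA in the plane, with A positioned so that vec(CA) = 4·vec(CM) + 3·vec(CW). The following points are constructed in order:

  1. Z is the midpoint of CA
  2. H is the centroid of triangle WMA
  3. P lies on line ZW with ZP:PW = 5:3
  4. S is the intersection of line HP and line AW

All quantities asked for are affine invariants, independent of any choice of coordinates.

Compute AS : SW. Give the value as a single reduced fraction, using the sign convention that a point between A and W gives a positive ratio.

AS:SW = 19

Assign C = (0, 0), M = (1, 0), W = (0, 1), A = (4, 3) — the answer is frame-independent, so this choice is without loss of generality.
1. Z is the midpoint of CA ⇒ Z = (2, 3/2)
2. H is the centroid of triangle WMA ⇒ H = (5/3, 4/3)
3. P lies on line ZW with ZP:PW = 5:3 ⇒ P = (3/4, 19/16)
4. S is the intersection of line HP and line AW ⇒ S = (1/5, 11/10)
S = A + t·(W−A) with t = 19/20, so AS:SW = t:(1−t) = 19/20:1/20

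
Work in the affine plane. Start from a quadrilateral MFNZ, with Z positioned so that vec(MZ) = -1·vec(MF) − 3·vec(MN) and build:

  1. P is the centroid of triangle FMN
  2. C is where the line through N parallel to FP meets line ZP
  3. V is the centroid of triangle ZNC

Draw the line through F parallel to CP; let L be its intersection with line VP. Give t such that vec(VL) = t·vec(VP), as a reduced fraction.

Choose coordinates M = (0, 0), F = (1, 0), N = (0, 1), Z = (-1, -3).
1. P is the centroid of triangle FMN ⇒ P = (1/3, 1/3)
2. C is where the line through N parallel to FP meets line ZP ⇒ C = (1/2, 3/4)
3. V is the centroid of triangle ZNC ⇒ V = (-1/6, -5/12)
through F parallel to CP: direction (-1/6, -5/12); meets VP at L = (7/3, 10/3)
L = V + t·(P−V) with t = 5

t = 5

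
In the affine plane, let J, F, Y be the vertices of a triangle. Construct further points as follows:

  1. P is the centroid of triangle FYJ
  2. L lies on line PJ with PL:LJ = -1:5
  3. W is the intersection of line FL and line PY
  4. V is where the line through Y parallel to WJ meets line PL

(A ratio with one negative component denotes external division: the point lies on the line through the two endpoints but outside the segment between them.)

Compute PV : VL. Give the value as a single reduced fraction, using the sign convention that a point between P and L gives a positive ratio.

Choose coordinates J = (0, 0), F = (1, 0), Y = (0, 1).
1. P is the centroid of triangle FYJ ⇒ P = (1/3, 1/3)
2. L lies on line PJ with PL:LJ = -1:5 ⇒ L = (5/12, 5/12)
3. W is the intersection of line FL and line PY ⇒ W = (2/9, 5/9)
4. V is where the line through Y parallel to WJ meets line PL ⇒ V = (-2/3, -2/3)
V = P + t·(L−P) with t = -12, so PV:VL = t:(1−t) = -12:13

PV:VL = -12/13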